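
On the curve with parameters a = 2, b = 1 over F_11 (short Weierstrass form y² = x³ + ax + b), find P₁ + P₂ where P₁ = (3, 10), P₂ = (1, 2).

(1, 9)

(3, 10) + (1, 2). λ = (2 - 10)/(1 - 3) ≡ 3/9 mod 11. 9⁻¹ ≡ 5 (mod 11) since 9·5 = 45 ≡ 1, so λ ≡ 4.
  x = λ² - 3 - 1 = 16 - 4 ≡ 1; y = λ·(3 - 1) - 10 ≡ 9. → (1, 9)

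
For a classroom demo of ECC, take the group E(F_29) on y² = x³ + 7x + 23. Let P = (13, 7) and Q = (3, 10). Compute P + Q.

(13, 7) + (3, 10). λ = (10 - 7)/(3 - 13) ≡ 3/19 mod 29. 19⁻¹ ≡ 26 (mod 29), so λ ≡ 20.
  x = λ² - 13 - 3 = 400 - 16 ≡ 7; y = λ·(13 - 7) - 7 ≡ 26. → (7, 26)

(7, 26)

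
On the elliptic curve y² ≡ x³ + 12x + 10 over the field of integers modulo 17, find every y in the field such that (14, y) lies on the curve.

7, 10

x³ + 12x + 10 = 2922 ≡ 15 (mod 17).
Square roots of 15 mod 17: 7 and 10 (since 7² = 49 ≡ 15).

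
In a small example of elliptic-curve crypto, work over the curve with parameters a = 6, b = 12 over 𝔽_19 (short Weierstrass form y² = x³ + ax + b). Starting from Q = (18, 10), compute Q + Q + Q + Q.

(12, 8)

Double-and-add on 4 = (100)₂. Start with Q = (18, 10) for the leading 1-bit.
double: tangent at (18, 10): λ = (3·18² + 6)/(2·10) ≡ 9/1. 1⁻¹ ≡ 1 (mod 19) since 1·1 = 1 ≡ 1, so λ ≡ 9·1 ≡ 9.
  x = λ² - 18 - 18 = 81 - 36 ≡ 7; y = λ·(18 - 7) - 10 ≡ 13. → (7, 13)
double: tangent at (7, 13): λ = (3·7² + 6)/(2·13) ≡ 1/7. 7⁻¹ ≡ 11 (mod 19), so λ ≡ 1·11 ≡ 11.
  x = λ² - 7 - 7 = 121 - 14 ≡ 12; y = λ·(7 - 12) - 13 ≡ 8. → (12, 8)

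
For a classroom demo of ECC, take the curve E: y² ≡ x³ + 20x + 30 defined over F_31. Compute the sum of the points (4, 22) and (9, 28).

(12, 18)

(4, 22) + (9, 28). λ = (28 - 22)/(9 - 4) ≡ 6/5 mod 31. 5⁻¹ ≡ 25 (mod 31), so λ ≡ 26.
  x = λ² - 4 - 9 = 676 - 13 ≡ 12; y = λ·(4 - 12) - 22 ≡ 18. → (12, 18)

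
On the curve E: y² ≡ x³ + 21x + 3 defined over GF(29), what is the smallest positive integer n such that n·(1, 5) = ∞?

9

2P: tangent at (1, 5): λ = (3·1² + 21)/(2·5) ≡ 24/10. 10⁻¹ ≡ 3 (mod 29) since 10·3 = 30 ≡ 1, so λ ≡ 24·3 ≡ 14.
  x = λ² - 1 - 1 = 196 - 2 ≡ 20; y = λ·(1 - 20) - 5 ≡ 19. → (20, 19)
3P: (20, 19) + (1, 5). λ = (5 - 19)/(1 - 20) ≡ 15/10 mod 29. 10⁻¹ ≡ 3 (mod 29), so λ ≡ 16.
  x = λ² - 20 - 1 = 256 - 21 ≡ 3; y = λ·(20 - 3) - 19 ≡ 21. → (3, 21)
4P: (3, 21) + (1, 5). λ = (5 - 21)/(1 - 3) ≡ 13/27 mod 29. 27⁻¹ ≡ 14 (mod 29), so λ ≡ 8.
  x = λ² - 3 - 1 = 64 - 4 ≡ 2; y = λ·(3 - 2) - 21 ≡ 16. → (2, 16)
5P: (2, 16) + (1, 5). λ = (5 - 16)/(1 - 2) ≡ 18/28 mod 29. 28⁻¹ ≡ 28 (mod 29), so λ ≡ 11.
  x = λ² - 2 - 1 = 121 - 3 ≡ 2; y = λ·(2 - 2) - 16 ≡ 13. → (2, 13)
6P: (2, 13) + (1, 5). λ = (5 - 13)/(1 - 2) ≡ 21/28 mod 29. 28⁻¹ ≡ 28 (mod 29), so λ ≡ 8.
  x = λ² - 2 - 1 = 64 - 3 ≡ 3; y = λ·(2 - 3) - 13 ≡ 8. → (3, 8)
7P: (3, 8) + (1, 5). λ = (5 - 8)/(1 - 3) ≡ 26/27 mod 29. 27⁻¹ ≡ 14 (mod 29) since 27·14 = 378 ≡ 1, so λ ≡ 16.
  x = λ² - 3 - 1 = 256 - 4 ≡ 20; y = λ·(3 - 20) - 8 ≡ 10. → (20, 10)
8P: (20, 10) + (1, 5). λ = (5 - 10)/(1 - 20) ≡ 24/10 mod 29. 10⁻¹ ≡ 3 (mod 29) since 10·3 = 30 ≡ 1, so λ ≡ 14.
  x = λ² - 20 - 1 = 196 - 21 ≡ 1; y = λ·(20 - 1) - 10 ≡ 24. → (1, 24)
9P: (1, 24) + (1, 5): same x and y₁ ≡ -y₂, so the sum is ∞.
9P = ∞, so the order is 9.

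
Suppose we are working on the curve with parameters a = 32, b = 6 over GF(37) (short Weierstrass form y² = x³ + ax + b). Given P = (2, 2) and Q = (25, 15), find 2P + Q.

First 2P:
Repeated addition: build up to 2P.
2P: tangent at (2, 2): λ = (3·2² + 32)/(2·2) ≡ 7/4. 4⁻¹ ≡ 28 (mod 37), so λ ≡ 7·28 ≡ 11.
  x = λ² - 2 - 2 = 121 - 4 ≡ 6; y = λ·(2 - 6) - 2 ≡ 28. → (6, 28)
2P = (6, 28).
Finally 2P + Q:
(6, 28) + (25, 15). λ = (15 - 28)/(25 - 6) ≡ 24/19 mod 37. 19⁻¹ ≡ 2 (mod 37) since 19·2 = 38 ≡ 1, so λ ≡ 11.
  x = λ² - 6 - 25 = 121 - 31 ≡ 16; y = λ·(6 - 16) - 28 ≡ 10. → (16, 10)

(16, 10)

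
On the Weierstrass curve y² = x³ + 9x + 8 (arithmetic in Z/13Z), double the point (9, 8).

tangent at (9, 8): λ = (3·9² + 9)/(2·8) ≡ 5/3. 3⁻¹ ≡ 9 (mod 13), so λ ≡ 5·9 ≡ 6.
  x = λ² - 9 - 9 = 36 - 18 ≡ 5; y = λ·(9 - 5) - 8 ≡ 3. → (5, 3)

(5, 3)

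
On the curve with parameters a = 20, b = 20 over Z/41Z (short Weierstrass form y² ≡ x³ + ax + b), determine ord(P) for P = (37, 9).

11

2P: tangent at (37, 9): λ = (3·37² + 20)/(2·9) ≡ 27/18. 18⁻¹ ≡ 16 (mod 41), so λ ≡ 27·16 ≡ 22.
  x = λ² - 37 - 37 = 484 - 74 ≡ 0; y = λ·(37 - 0) - 9 ≡ 26. → (0, 26)
3P: (0, 26) + (37, 9). λ = (9 - 26)/(37 - 0) ≡ 24/37 mod 41. 37⁻¹ ≡ 10 (mod 41), so λ ≡ 35.
  x = λ² - 0 - 37 = 1225 - 37 ≡ 40; y = λ·(0 - 40) - 26 ≡ 9. → (40, 9)
4P: (40, 9) + (37, 9). λ = (9 - 9)/(37 - 40) ≡ 0/38 mod 41. 38⁻¹ ≡ 27 (mod 41) since 38·27 = 1026 ≡ 1, so λ ≡ 0.
  x = λ² - 40 - 37 = 0 - 77 ≡ 5; y = λ·(40 - 5) - 9 ≡ 32. → (5, 32)
5P: (5, 32) + (37, 9). λ = (9 - 32)/(37 - 5) ≡ 18/32 mod 41. 32⁻¹ ≡ 9 (mod 41) since 32·9 = 288 ≡ 1, so λ ≡ 39.
  x = λ² - 5 - 37 = 1521 - 42 ≡ 3; y = λ·(5 - 3) - 32 ≡ 5. → (3, 5)
6P: (3, 5) + (37, 9). λ = (9 - 5)/(37 - 3) ≡ 4/34 mod 41. 34⁻¹ ≡ 35 (mod 41), so λ ≡ 17.
  x = λ² - 3 - 37 = 289 - 40 ≡ 3; y = λ·(3 - 3) - 5 ≡ 36. → (3, 36)
7P: (3, 36) + (37, 9). λ = (9 - 36)/(37 - 3) ≡ 14/34 mod 41. 34⁻¹ ≡ 35 (mod 41), so λ ≡ 39.
  x = λ² - 3 - 37 = 1521 - 40 ≡ 5; y = λ·(3 - 5) - 36 ≡ 9. → (5, 9)
8P: (5, 9) + (37, 9). λ = (9 - 9)/(37 - 5) ≡ 0/32 mod 41. 32⁻¹ ≡ 9 (mod 41), so λ ≡ 0.
  x = λ² - 5 - 37 = 0 - 42 ≡ 40; y = λ·(5 - 40) - 9 ≡ 32. → (40, 32)
9P: (40, 32) + (37, 9). λ = (9 - 32)/(37 - 40) ≡ 18/38 mod 41. 38⁻¹ ≡ 27 (mod 41) since 38·27 = 1026 ≡ 1, so λ ≡ 35.
  x = λ² - 40 - 37 = 1225 - 77 ≡ 0; y = λ·(40 - 0) - 32 ≡ 15. → (0, 15)
10P: (0, 15) + (37, 9). λ = (9 - 15)/(37 - 0) ≡ 35/37 mod 41. 37⁻¹ ≡ 10 (mod 41), so λ ≡ 22.
  x = λ² - 0 - 37 = 484 - 37 ≡ 37; y = λ·(0 - 37) - 15 ≡ 32. → (37, 32)
11P: (37, 32) + (37, 9): same x and y₁ ≡ -y₂, so the sum is the point at infinity.
11P = the point at infinity, so the order is 11.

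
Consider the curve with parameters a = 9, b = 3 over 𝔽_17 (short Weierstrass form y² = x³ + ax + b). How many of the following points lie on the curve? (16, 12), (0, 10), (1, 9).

(16, 12): 12² ≡ 8, rhs ≡ 10 → off.
(0, 10): 10² ≡ 15, rhs ≡ 3 → off.
(1, 9): 9² ≡ 13, rhs ≡ 13 → on.

1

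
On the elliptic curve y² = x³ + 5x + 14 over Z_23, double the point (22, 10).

tangent at (22, 10): λ = (3·22² + 5)/(2·10) ≡ 8/20. 20⁻¹ ≡ 15 (mod 23), so λ ≡ 8·15 ≡ 5.
  x = λ² - 22 - 22 = 25 - 44 ≡ 4; y = λ·(22 - 4) - 10 ≡ 11. → (4, 11)

(4, 11)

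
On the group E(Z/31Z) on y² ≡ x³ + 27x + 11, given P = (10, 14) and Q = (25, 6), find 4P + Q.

(14, 23)

First 4P:
Repeated addition: build up to 4P.
2P: tangent at (10, 14): λ = (3·10² + 27)/(2·14) ≡ 17/28. 28⁻¹ ≡ 10 (mod 31), so λ ≡ 17·10 ≡ 15.
  x = λ² - 10 - 10 = 225 - 20 ≡ 19; y = λ·(10 - 19) - 14 ≡ 6. → (19, 6)
3P: (19, 6) + (10, 14). λ = (14 - 6)/(10 - 19) ≡ 8/22 mod 31. 22⁻¹ ≡ 24 (mod 31), so λ ≡ 6.
  x = λ² - 19 - 10 = 36 - 29 ≡ 7; y = λ·(19 - 7) - 6 ≡ 4. → (7, 4)
4P: (7, 4) + (10, 14). λ = (14 - 4)/(10 - 7) ≡ 10/3 mod 31. 3⁻¹ ≡ 21 (mod 31), so λ ≡ 24.
  x = λ² - 7 - 10 = 576 - 17 ≡ 1; y = λ·(7 - 1) - 4 ≡ 16. → (1, 16)
4P = (1, 16).
Finally 4P + Q:
(1, 16) + (25, 6). λ = (6 - 16)/(25 - 1) ≡ 21/24 mod 31. 24⁻¹ ≡ 22 (mod 31), so λ ≡ 28.
  x = λ² - 1 - 25 = 784 - 26 ≡ 14; y = λ·(1 - 14) - 16 ≡ 23. → (14, 23)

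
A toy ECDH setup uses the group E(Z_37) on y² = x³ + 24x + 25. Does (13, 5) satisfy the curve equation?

y² = 5² ≡ 25; x³ + 24x + 25 = 2534 ≡ 18 (mod 37). 25 ≠ 18.

no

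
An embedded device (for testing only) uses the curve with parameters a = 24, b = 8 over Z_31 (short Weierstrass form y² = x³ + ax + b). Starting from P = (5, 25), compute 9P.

(5, 6)

Double-and-add on 9 = (1001)₂. Start with P = (5, 25) for the leading 1-bit.
double: tangent at (5, 25): λ = (3·5² + 24)/(2·25) ≡ 6/19. 19⁻¹ ≡ 18 (mod 31) since 19·18 = 342 ≡ 1, so λ ≡ 6·18 ≡ 15.
  x = λ² - 5 - 5 = 225 - 10 ≡ 29; y = λ·(5 - 29) - 25 ≡ 18. → (29, 18)
double: tangent at (29, 18): λ = (3·29² + 24)/(2·18) ≡ 5/5. 5⁻¹ ≡ 25 (mod 31) since 5·25 = 125 ≡ 1, so λ ≡ 5·25 ≡ 1.
  x = λ² - 29 - 29 = 1 - 58 ≡ 5; y = λ·(29 - 5) - 18 ≡ 6. → (5, 6)
double: tangent at (5, 6): λ = (3·5² + 24)/(2·6) ≡ 6/12. 12⁻¹ ≡ 13 (mod 31) since 12·13 = 156 ≡ 1, so λ ≡ 6·13 ≡ 16.
  x = λ² - 5 - 5 = 256 - 10 ≡ 29; y = λ·(5 - 29) - 6 ≡ 13. → (29, 13)
add P: (29, 13) + (5, 25). λ = (25 - 13)/(5 - 29) ≡ 12/7 mod 31. 7⁻¹ ≡ 9 (mod 31), so λ ≡ 15.
  x = λ² - 29 - 5 = 225 - 34 ≡ 5; y = λ·(29 - 5) - 13 ≡ 6. → (5, 6)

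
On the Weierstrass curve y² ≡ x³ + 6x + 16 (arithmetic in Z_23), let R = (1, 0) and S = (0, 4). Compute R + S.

(1, 0) + (0, 4). λ = (4 - 0)/(0 - 1) ≡ 4/22 mod 23. 22⁻¹ ≡ 22 (mod 23), so λ ≡ 19.
  x = λ² - 1 - 0 = 361 - 1 ≡ 15; y = λ·(1 - 15) - 0 ≡ 10. → (15, 10)

(15, 10)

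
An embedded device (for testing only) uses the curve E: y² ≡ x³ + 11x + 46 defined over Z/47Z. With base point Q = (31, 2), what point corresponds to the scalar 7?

Repeated addition: build up to 7Q.
2Q: tangent at (31, 2): λ = (3·31² + 11)/(2·2) ≡ 27/4. 4⁻¹ ≡ 12 (mod 47), so λ ≡ 27·12 ≡ 42.
  x = λ² - 31 - 31 = 1764 - 62 ≡ 10; y = λ·(31 - 10) - 2 ≡ 34. → (10, 34)
3Q: (10, 34) + (31, 2). λ = (2 - 34)/(31 - 10) ≡ 15/21 mod 47. 21⁻¹ ≡ 9 (mod 47) since 21·9 = 189 ≡ 1, so λ ≡ 41.
  x = λ² - 10 - 31 = 1681 - 41 ≡ 42; y = λ·(10 - 42) - 34 ≡ 17. → (42, 17)
4Q: (42, 17) + (31, 2). λ = (2 - 17)/(31 - 42) ≡ 32/36 mod 47. 36⁻¹ ≡ 17 (mod 47) since 36·17 = 612 ≡ 1, so λ ≡ 27.
  x = λ² - 42 - 31 = 729 - 73 ≡ 45; y = λ·(42 - 45) - 17 ≡ 43. → (45, 43)
5Q: (45, 43) + (31, 2). λ = (2 - 43)/(31 - 45) ≡ 6/33 mod 47. 33⁻¹ ≡ 10 (mod 47), so λ ≡ 13.
  x = λ² - 45 - 31 = 169 - 76 ≡ 46; y = λ·(45 - 46) - 43 ≡ 38. → (46, 38)
6Q: (46, 38) + (31, 2). λ = (2 - 38)/(31 - 46) ≡ 11/32 mod 47. 32⁻¹ ≡ 25 (mod 47), so λ ≡ 40.
  x = λ² - 46 - 31 = 1600 - 77 ≡ 19; y = λ·(46 - 19) - 38 ≡ 8. → (19, 8)
7Q: (19, 8) + (31, 2). λ = (2 - 8)/(31 - 19) ≡ 41/12 mod 47. 12⁻¹ ≡ 4 (mod 47) since 12·4 = 48 ≡ 1, so λ ≡ 23.
  x = λ² - 19 - 31 = 529 - 50 ≡ 9; y = λ·(19 - 9) - 8 ≡ 34. → (9, 34)

(9, 34)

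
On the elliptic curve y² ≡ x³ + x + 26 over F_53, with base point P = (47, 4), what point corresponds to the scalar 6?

(29, 8)

Repeated addition: build up to 6P.
2P: tangent at (47, 4): λ = (3·47² + 1)/(2·4) ≡ 3/8. 8⁻¹ ≡ 20 (mod 53), so λ ≡ 3·20 ≡ 7.
  x = λ² - 47 - 47 = 49 - 94 ≡ 8; y = λ·(47 - 8) - 4 ≡ 4. → (8, 4)
3P: (8, 4) + (47, 4). λ = (4 - 4)/(47 - 8) ≡ 0/39 mod 53. 39⁻¹ ≡ 34 (mod 53) since 39·34 = 1326 ≡ 1, so λ ≡ 0.
  x = λ² - 8 - 47 = 0 - 55 ≡ 51; y = λ·(8 - 51) - 4 ≡ 49. → (51, 49)
4P: (51, 49) + (47, 4). λ = (4 - 49)/(47 - 51) ≡ 8/49 mod 53. 49⁻¹ ≡ 13 (mod 53) since 49·13 = 637 ≡ 1, so λ ≡ 51.
  x = λ² - 51 - 47 = 2601 - 98 ≡ 12; y = λ·(51 - 12) - 49 ≡ 32. → (12, 32)
5P: (12, 32) + (47, 4). λ = (4 - 32)/(47 - 12) ≡ 25/35 mod 53. 35⁻¹ ≡ 50 (mod 53) since 35·50 = 1750 ≡ 1, so λ ≡ 31.
  x = λ² - 12 - 47 = 961 - 59 ≡ 1; y = λ·(12 - 1) - 32 ≡ 44. → (1, 44)
6P: (1, 44) + (47, 4). λ = (4 - 44)/(47 - 1) ≡ 13/46 mod 53. 46⁻¹ ≡ 15 (mod 53), so λ ≡ 36.
  x = λ² - 1 - 47 = 1296 - 48 ≡ 29; y = λ·(1 - 29) - 44 ≡ 8. → (29, 8)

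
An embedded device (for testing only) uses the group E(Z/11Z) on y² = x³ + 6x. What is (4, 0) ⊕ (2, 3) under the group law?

(4, 0) + (2, 3). λ = (3 - 0)/(2 - 4) ≡ 3/9 mod 11. 9⁻¹ ≡ 5 (mod 11) since 9·5 = 45 ≡ 1, so λ ≡ 4.
  x = λ² - 4 - 2 = 16 - 6 ≡ 10; y = λ·(4 - 10) - 0 ≡ 9. → (10, 9)

(10, 9)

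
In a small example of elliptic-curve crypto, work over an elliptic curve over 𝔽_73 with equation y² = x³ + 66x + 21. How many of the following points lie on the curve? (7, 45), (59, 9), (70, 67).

0

(7, 45): 45² ≡ 54, rhs ≡ 23 → off.
(59, 9): 9² ≡ 8, rhs ≡ 3 → off.
(70, 67): 67² ≡ 36, rhs ≡ 15 → off.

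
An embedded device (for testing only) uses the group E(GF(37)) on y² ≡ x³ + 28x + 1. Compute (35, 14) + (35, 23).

O

The two points share x = 35 and their y-coordinates satisfy 14 + 23 ≡ 0 (mod 37), so they are inverses. Their sum is 𝒪.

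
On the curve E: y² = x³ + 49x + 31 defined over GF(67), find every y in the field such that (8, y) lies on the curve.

8, 59

x³ + 49x + 31 = 935 ≡ 64 (mod 67).
Square roots of 64 mod 67: 8 and 59 (since 8² = 64 ≡ 64).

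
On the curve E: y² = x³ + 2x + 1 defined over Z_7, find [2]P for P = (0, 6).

tangent at (0, 6): λ = (3·0² + 2)/(2·6) ≡ 2/5. 5⁻¹ ≡ 3 (mod 7), so λ ≡ 2·3 ≡ 6.
  x = λ² - 0 - 0 = 36 - 0 ≡ 1; y = λ·(0 - 1) - 6 ≡ 2. → (1, 2)

(1, 2)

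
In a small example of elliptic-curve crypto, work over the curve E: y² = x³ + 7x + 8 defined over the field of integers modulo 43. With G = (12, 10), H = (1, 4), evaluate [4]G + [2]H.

First 4G:
Repeated addition: build up to 4G.
2G: tangent at (12, 10): λ = (3·12² + 7)/(2·10) ≡ 9/20. 20⁻¹ ≡ 28 (mod 43) since 20·28 = 560 ≡ 1, so λ ≡ 9·28 ≡ 37.
  x = λ² - 12 - 12 = 1369 - 24 ≡ 12; y = λ·(12 - 12) - 10 ≡ 33. → (12, 33)
3G: (12, 33) + (12, 10): same x and y₁ ≡ -y₂, so the sum is the point at infinity.
4G: the point at infinity + (12, 10) = (12, 10) (identity).
4G = (12, 10).
Next 2H:
Repeated addition: build up to 2H.
2H: tangent at (1, 4): λ = (3·1² + 7)/(2·4) ≡ 10/8. 8⁻¹ ≡ 27 (mod 43), so λ ≡ 10·27 ≡ 12.
  x = λ² - 1 - 1 = 144 - 2 ≡ 13; y = λ·(1 - 13) - 4 ≡ 24. → (13, 24)
2H = (13, 24).
Finally 4G + 2H:
(12, 10) + (13, 24). λ = (24 - 10)/(13 - 12) ≡ 14/1 mod 43. 1⁻¹ ≡ 1 (mod 43), so λ ≡ 14.
  x = λ² - 12 - 13 = 196 - 25 ≡ 42; y = λ·(12 - 42) - 10 ≡ 0. → (42, 0)

(42, 0)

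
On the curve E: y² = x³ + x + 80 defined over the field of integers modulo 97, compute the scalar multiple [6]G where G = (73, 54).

Repeated addition: build up to 6G.
2G: tangent at (73, 54): λ = (3·73² + 1)/(2·54) ≡ 80/11. 11⁻¹ ≡ 53 (mod 97) since 11·53 = 583 ≡ 1, so λ ≡ 80·53 ≡ 69.
  x = λ² - 73 - 73 = 4761 - 146 ≡ 56; y = λ·(73 - 56) - 54 ≡ 52. → (56, 52)
3G: (56, 52) + (73, 54). λ = (54 - 52)/(73 - 56) ≡ 2/17 mod 97. 17⁻¹ ≡ 40 (mod 97), so λ ≡ 80.
  x = λ² - 56 - 73 = 6400 - 129 ≡ 63; y = λ·(56 - 63) - 52 ≡ 67. → (63, 67)
4G: (63, 67) + (73, 54). λ = (54 - 67)/(73 - 63) ≡ 84/10 mod 97. 10⁻¹ ≡ 68 (mod 97) since 10·68 = 680 ≡ 1, so λ ≡ 86.
  x = λ² - 63 - 73 = 7396 - 136 ≡ 82; y = λ·(63 - 82) - 67 ≡ 45. → (82, 45)
5G: (82, 45) + (73, 54). λ = (54 - 45)/(73 - 82) ≡ 9/88 mod 97. 88⁻¹ ≡ 43 (mod 97) since 88·43 = 3784 ≡ 1, so λ ≡ 96.
  x = λ² - 82 - 73 = 9216 - 155 ≡ 40; y = λ·(82 - 40) - 45 ≡ 10. → (40, 10)
6G: (40, 10) + (73, 54). λ = (54 - 10)/(73 - 40) ≡ 44/33 mod 97. 33⁻¹ ≡ 50 (mod 97), so λ ≡ 66.
  x = λ² - 40 - 73 = 4356 - 113 ≡ 72; y = λ·(40 - 72) - 10 ≡ 12. → (72, 12)

(72, 12)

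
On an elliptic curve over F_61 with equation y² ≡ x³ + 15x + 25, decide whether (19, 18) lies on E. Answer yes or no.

y² = 18² ≡ 19; x³ + 15x + 25 = 7169 ≡ 32 (mod 61). 19 ≠ 32.

no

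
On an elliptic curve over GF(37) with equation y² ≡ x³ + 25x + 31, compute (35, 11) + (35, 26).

O

The two points share x = 35 and their y-coordinates satisfy 11 + 26 ≡ 0 (mod 37), so they are inverses. Their sum is ∞.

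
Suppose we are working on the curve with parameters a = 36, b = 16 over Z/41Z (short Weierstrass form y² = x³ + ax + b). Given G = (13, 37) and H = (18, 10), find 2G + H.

First 2G:
Repeated addition: build up to 2G.
2G: tangent at (13, 37): λ = (3·13² + 36)/(2·37) ≡ 10/33. 33⁻¹ ≡ 5 (mod 41), so λ ≡ 10·5 ≡ 9.
  x = λ² - 13 - 13 = 81 - 26 ≡ 14; y = λ·(13 - 14) - 37 ≡ 36. → (14, 36)
2G = (14, 36).
Finally 2G + H:
(14, 36) + (18, 10). λ = (10 - 36)/(18 - 14) ≡ 15/4 mod 41. 4⁻¹ ≡ 31 (mod 41) since 4·31 = 124 ≡ 1, so λ ≡ 14.
  x = λ² - 14 - 18 = 196 - 32 ≡ 0; y = λ·(14 - 0) - 36 ≡ 37. → (0, 37)

(0, 37)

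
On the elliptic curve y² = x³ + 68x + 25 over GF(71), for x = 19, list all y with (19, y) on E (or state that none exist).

x³ + 68x + 25 = 8176 ≡ 11 (mod 71).
11 is a non-residue mod 71; no y exists.

none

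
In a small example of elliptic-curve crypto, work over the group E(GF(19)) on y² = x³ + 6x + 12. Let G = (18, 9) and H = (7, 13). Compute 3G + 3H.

(17, 7)

First 3G:
Repeated addition: build up to 3G.
2G: tangent at (18, 9): λ = (3·18² + 6)/(2·9) ≡ 9/18. 18⁻¹ ≡ 18 (mod 19), so λ ≡ 9·18 ≡ 10.
  x = λ² - 18 - 18 = 100 - 36 ≡ 7; y = λ·(18 - 7) - 9 ≡ 6. → (7, 6)
3G: (7, 6) + (18, 9). λ = (9 - 6)/(18 - 7) ≡ 3/11 mod 19. 11⁻¹ ≡ 7 (mod 19) since 11·7 = 77 ≡ 1, so λ ≡ 2.
  x = λ² - 7 - 18 = 4 - 25 ≡ 17; y = λ·(7 - 17) - 6 ≡ 12. → (17, 12)
3G = (17, 12).
Next 3H:
Repeated addition: build up to 3H.
2H: tangent at (7, 13): λ = (3·7² + 6)/(2·13) ≡ 1/7. 7⁻¹ ≡ 11 (mod 19), so λ ≡ 1·11 ≡ 11.
  x = λ² - 7 - 7 = 121 - 14 ≡ 12; y = λ·(7 - 12) - 13 ≡ 8. → (12, 8)
3H: (12, 8) + (7, 13). λ = (13 - 8)/(7 - 12) ≡ 5/14 mod 19. 14⁻¹ ≡ 15 (mod 19), so λ ≡ 18.
  x = λ² - 12 - 7 = 324 - 19 ≡ 1; y = λ·(12 - 1) - 8 ≡ 0. → (1, 0)
3H = (1, 0).
Finally 3G + 3H:
(17, 12) + (1, 0). λ = (0 - 12)/(1 - 17) ≡ 7/3 mod 19. 3⁻¹ ≡ 13 (mod 19), so λ ≡ 15.
  x = λ² - 17 - 1 = 225 - 18 ≡ 17; y = λ·(17 - 17) - 12 ≡ 7. → (17, 7)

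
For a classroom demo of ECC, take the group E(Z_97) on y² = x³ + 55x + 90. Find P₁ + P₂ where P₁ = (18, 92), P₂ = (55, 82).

(18, 92) + (55, 82). λ = (82 - 92)/(55 - 18) ≡ 87/37 mod 97. 37⁻¹ ≡ 21 (mod 97), so λ ≡ 81.
  x = λ² - 18 - 55 = 6561 - 73 ≡ 86; y = λ·(18 - 86) - 92 ≡ 26. → (86, 26)

(86, 26)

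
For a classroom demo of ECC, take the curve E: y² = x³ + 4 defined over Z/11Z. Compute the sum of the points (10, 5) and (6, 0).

(10, 5) + (6, 0). λ = (0 - 5)/(6 - 10) ≡ 6/7 mod 11. 7⁻¹ ≡ 8 (mod 11) since 7·8 = 56 ≡ 1, so λ ≡ 4.
  x = λ² - 10 - 6 = 16 - 16 ≡ 0; y = λ·(10 - 0) - 5 ≡ 2. → (0, 2)

(0, 2)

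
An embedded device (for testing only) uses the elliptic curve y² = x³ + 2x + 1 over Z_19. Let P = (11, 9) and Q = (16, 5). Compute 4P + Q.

First 4P:
Repeated addition: build up to 4P.
2P: tangent at (11, 9): λ = (3·11² + 2)/(2·9) ≡ 4/18. 18⁻¹ ≡ 18 (mod 19), so λ ≡ 4·18 ≡ 15.
  x = λ² - 11 - 11 = 225 - 22 ≡ 13; y = λ·(11 - 13) - 9 ≡ 18. → (13, 18)
3P: (13, 18) + (11, 9). λ = (9 - 18)/(11 - 13) ≡ 10/17 mod 19. 17⁻¹ ≡ 9 (mod 19), so λ ≡ 14.
  x = λ² - 13 - 11 = 196 - 24 ≡ 1; y = λ·(13 - 1) - 18 ≡ 17. → (1, 17)
4P: (1, 17) + (11, 9). λ = (9 - 17)/(11 - 1) ≡ 11/10 mod 19. 10⁻¹ ≡ 2 (mod 19) since 10·2 = 20 ≡ 1, so λ ≡ 3.
  x = λ² - 1 - 11 = 9 - 12 ≡ 16; y = λ·(1 - 16) - 17 ≡ 14. → (16, 14)
4P = (16, 14).
Finally 4P + Q:
(16, 14) + (16, 5): same x and y₁ ≡ -y₂, so the sum is ∞.

O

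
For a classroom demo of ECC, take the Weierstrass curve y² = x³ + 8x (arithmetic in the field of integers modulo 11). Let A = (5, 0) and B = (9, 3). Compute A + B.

(5, 0) + (9, 3). λ = (3 - 0)/(9 - 5) ≡ 3/4 mod 11. 4⁻¹ ≡ 3 (mod 11) since 4·3 = 12 ≡ 1, so λ ≡ 9.
  x = λ² - 5 - 9 = 81 - 14 ≡ 1; y = λ·(5 - 1) - 0 ≡ 3. → (1, 3)

(1, 3)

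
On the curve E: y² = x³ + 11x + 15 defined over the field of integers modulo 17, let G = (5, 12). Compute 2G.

tangent at (5, 12): λ = (3·5² + 11)/(2·12) ≡ 1/7. 7⁻¹ ≡ 5 (mod 17) since 7·5 = 35 ≡ 1, so λ ≡ 1·5 ≡ 5.
  x = λ² - 5 - 5 = 25 - 10 ≡ 15; y = λ·(5 - 15) - 12 ≡ 6. → (15, 6)

(15, 6)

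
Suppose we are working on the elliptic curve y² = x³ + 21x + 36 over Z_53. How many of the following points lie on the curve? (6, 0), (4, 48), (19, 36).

1

(6, 0): 0² ≡ 0, rhs ≡ 7 → off.
(4, 48): 48² ≡ 25, rhs ≡ 25 → on.
(19, 36): 36² ≡ 24, rhs ≡ 33 → off.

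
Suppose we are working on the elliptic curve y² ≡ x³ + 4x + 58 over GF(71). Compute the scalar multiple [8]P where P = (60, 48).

(47, 57)

Double-and-add on 8 = (1000)₂. Start with P = (60, 48) for the leading 1-bit.
double: tangent at (60, 48): λ = (3·60² + 4)/(2·48) ≡ 12/25. 25⁻¹ ≡ 54 (mod 71) since 25·54 = 1350 ≡ 1, so λ ≡ 12·54 ≡ 9.
  x = λ² - 60 - 60 = 81 - 120 ≡ 32; y = λ·(60 - 32) - 48 ≡ 62. → (32, 62)
double: tangent at (32, 62): λ = (3·32² + 4)/(2·62) ≡ 23/53. 53⁻¹ ≡ 67 (mod 71), so λ ≡ 23·67 ≡ 50.
  x = λ² - 32 - 32 = 2500 - 64 ≡ 22; y = λ·(32 - 22) - 62 ≡ 12. → (22, 12)
double: tangent at (22, 12): λ = (3·22² + 4)/(2·12) ≡ 36/24. 24⁻¹ ≡ 3 (mod 71), so λ ≡ 36·3 ≡ 37.
  x = λ² - 22 - 22 = 1369 - 44 ≡ 47; y = λ·(22 - 47) - 12 ≡ 57. → (47, 57)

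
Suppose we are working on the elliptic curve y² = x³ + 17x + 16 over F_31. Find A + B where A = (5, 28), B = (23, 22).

(5, 28) + (23, 22). λ = (22 - 28)/(23 - 5) ≡ 25/18 mod 31. 18⁻¹ ≡ 19 (mod 31), so λ ≡ 10.
  x = λ² - 5 - 23 = 100 - 28 ≡ 10; y = λ·(5 - 10) - 28 ≡ 15. → (10, 15)

(10, 15)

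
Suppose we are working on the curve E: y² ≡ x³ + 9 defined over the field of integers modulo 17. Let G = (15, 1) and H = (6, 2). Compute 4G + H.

(0, 14)

First 4G:
Repeated addition: build up to 4G.
2G: tangent at (15, 1): λ = (3·15² + 0)/(2·1) ≡ 12/2. 2⁻¹ ≡ 9 (mod 17), so λ ≡ 12·9 ≡ 6.
  x = λ² - 15 - 15 = 36 - 30 ≡ 6; y = λ·(15 - 6) - 1 ≡ 2. → (6, 2)
3G: (6, 2) + (15, 1). λ = (1 - 2)/(15 - 6) ≡ 16/9 mod 17. 9⁻¹ ≡ 2 (mod 17), so λ ≡ 15.
  x = λ² - 6 - 15 = 225 - 21 ≡ 0; y = λ·(6 - 0) - 2 ≡ 3. → (0, 3)
4G: (0, 3) + (15, 1). λ = (1 - 3)/(15 - 0) ≡ 15/15 mod 17. 15⁻¹ ≡ 8 (mod 17), so λ ≡ 1.
  x = λ² - 0 - 15 = 1 - 15 ≡ 3; y = λ·(0 - 3) - 3 ≡ 11. → (3, 11)
4G = (3, 11).
Finally 4G + H:
(3, 11) + (6, 2). λ = (2 - 11)/(6 - 3) ≡ 8/3 mod 17. 3⁻¹ ≡ 6 (mod 17), so λ ≡ 14.
  x = λ² - 3 - 6 = 196 - 9 ≡ 0; y = λ·(3 - 0) - 11 ≡ 14. → (0, 14)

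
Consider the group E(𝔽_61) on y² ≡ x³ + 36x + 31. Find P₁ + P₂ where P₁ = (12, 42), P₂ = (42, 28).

(59, 45)

(12, 42) + (42, 28). λ = (28 - 42)/(42 - 12) ≡ 47/30 mod 61. 30⁻¹ ≡ 59 (mod 61), so λ ≡ 28.
  x = λ² - 12 - 42 = 784 - 54 ≡ 59; y = λ·(12 - 59) - 42 ≡ 45. → (59, 45)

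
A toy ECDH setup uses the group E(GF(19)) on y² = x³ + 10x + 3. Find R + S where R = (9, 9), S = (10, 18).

(9, 9) + (10, 18). λ = (18 - 9)/(10 - 9) ≡ 9/1 mod 19. 1⁻¹ ≡ 1 (mod 19) since 1·1 = 1 ≡ 1, so λ ≡ 9.
  x = λ² - 9 - 10 = 81 - 19 ≡ 5; y = λ·(9 - 5) - 9 ≡ 8. → (5, 8)

(5, 8)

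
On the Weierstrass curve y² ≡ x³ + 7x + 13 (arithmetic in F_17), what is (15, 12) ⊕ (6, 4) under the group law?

(15, 12) + (6, 4). λ = (4 - 12)/(6 - 15) ≡ 9/8 mod 17. 8⁻¹ ≡ 15 (mod 17) since 8·15 = 120 ≡ 1, so λ ≡ 16.
  x = λ² - 15 - 6 = 256 - 21 ≡ 14; y = λ·(15 - 14) - 12 ≡ 4. → (14, 4)

(14, 4)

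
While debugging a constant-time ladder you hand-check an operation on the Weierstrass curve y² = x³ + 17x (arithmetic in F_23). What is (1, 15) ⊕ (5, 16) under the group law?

(1, 15) + (5, 16). λ = (16 - 15)/(5 - 1) ≡ 1/4 mod 23. 4⁻¹ ≡ 6 (mod 23), so λ ≡ 6.
  x = λ² - 1 - 5 = 36 - 6 ≡ 7; y = λ·(1 - 7) - 15 ≡ 18. → (7, 18)

(7, 18)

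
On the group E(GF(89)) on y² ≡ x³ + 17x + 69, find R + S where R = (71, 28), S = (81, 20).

(71, 28) + (81, 20). λ = (20 - 28)/(81 - 71) ≡ 81/10 mod 89. 10⁻¹ ≡ 9 (mod 89) since 10·9 = 90 ≡ 1, so λ ≡ 17.
  x = λ² - 71 - 81 = 289 - 152 ≡ 48; y = λ·(71 - 48) - 28 ≡ 7. → (48, 7)

(48, 7)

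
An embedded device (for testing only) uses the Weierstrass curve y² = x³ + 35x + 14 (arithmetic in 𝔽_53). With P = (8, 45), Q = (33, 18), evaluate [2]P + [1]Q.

First 2P:
Repeated addition: build up to 2P.
2P: tangent at (8, 45): λ = (3·8² + 35)/(2·45) ≡ 15/37. 37⁻¹ ≡ 43 (mod 53), so λ ≡ 15·43 ≡ 9.
  x = λ² - 8 - 8 = 81 - 16 ≡ 12; y = λ·(8 - 12) - 45 ≡ 25. → (12, 25)
2P = (12, 25).
Finally 2P + Q:
(12, 25) + (33, 18). λ = (18 - 25)/(33 - 12) ≡ 46/21 mod 53. 21⁻¹ ≡ 48 (mod 53) since 21·48 = 1008 ≡ 1, so λ ≡ 35.
  x = λ² - 12 - 33 = 1225 - 45 ≡ 14; y = λ·(12 - 14) - 25 ≡ 11. → (14, 11)

(14, 11)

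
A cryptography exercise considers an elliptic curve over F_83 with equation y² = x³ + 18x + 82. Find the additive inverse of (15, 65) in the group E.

(15, 18)

-(15, 65) = (15, -65 mod 83) = (15, 18).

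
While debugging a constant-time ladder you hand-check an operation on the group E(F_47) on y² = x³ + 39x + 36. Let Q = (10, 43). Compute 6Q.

Double-and-add on 6 = (110)₂. Start with Q = (10, 43) for the leading 1-bit.
double: tangent at (10, 43): λ = (3·10² + 39)/(2·43) ≡ 10/39. 39⁻¹ ≡ 41 (mod 47) since 39·41 = 1599 ≡ 1, so λ ≡ 10·41 ≡ 34.
  x = λ² - 10 - 10 = 1156 - 20 ≡ 8; y = λ·(10 - 8) - 43 ≡ 25. → (8, 25)
add Q: (8, 25) + (10, 43). λ = (43 - 25)/(10 - 8) ≡ 18/2 mod 47. 2⁻¹ ≡ 24 (mod 47) since 2·24 = 48 ≡ 1, so λ ≡ 9.
  x = λ² - 8 - 10 = 81 - 18 ≡ 16; y = λ·(8 - 16) - 25 ≡ 44. → (16, 44)
double: tangent at (16, 44): λ = (3·16² + 39)/(2·44) ≡ 8/41. 41⁻¹ ≡ 39 (mod 47), so λ ≡ 8·39 ≡ 30.
  x = λ² - 16 - 16 = 900 - 32 ≡ 22; y = λ·(16 - 22) - 44 ≡ 11. → (22, 11)

(22, 11)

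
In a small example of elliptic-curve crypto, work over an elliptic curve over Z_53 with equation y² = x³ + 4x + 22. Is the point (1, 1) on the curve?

no

y² = 1² ≡ 1; x³ + 4x + 22 = 27 ≡ 27 (mod 53). 1 ≠ 27.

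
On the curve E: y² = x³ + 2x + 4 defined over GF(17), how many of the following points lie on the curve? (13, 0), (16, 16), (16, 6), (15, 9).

2

(13, 0): 0² ≡ 0, rhs ≡ 0 → on.
(16, 16): 16² ≡ 1, rhs ≡ 1 → on.
(16, 6): 6² ≡ 2, rhs ≡ 1 → off.
(15, 9): 9² ≡ 13, rhs ≡ 9 → off.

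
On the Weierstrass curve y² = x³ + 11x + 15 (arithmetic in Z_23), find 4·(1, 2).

Write G = (1, 2).
Repeated addition: build up to 4G.
2G: tangent at (1, 2): λ = (3·1² + 11)/(2·2) ≡ 14/4. 4⁻¹ ≡ 6 (mod 23) since 4·6 = 24 ≡ 1, so λ ≡ 14·6 ≡ 15.
  x = λ² - 1 - 1 = 225 - 2 ≡ 16; y = λ·(1 - 16) - 2 ≡ 3. → (16, 3)
3G: (16, 3) + (1, 2). λ = (2 - 3)/(1 - 16) ≡ 22/8 mod 23. 8⁻¹ ≡ 3 (mod 23) since 8·3 = 24 ≡ 1, so λ ≡ 20.
  x = λ² - 16 - 1 = 400 - 17 ≡ 15; y = λ·(16 - 15) - 3 ≡ 17. → (15, 17)
4G: (15, 17) + (1, 2). λ = (2 - 17)/(1 - 15) ≡ 8/9 mod 23. 9⁻¹ ≡ 18 (mod 23) since 9·18 = 162 ≡ 1, so λ ≡ 6.
  x = λ² - 15 - 1 = 36 - 16 ≡ 20; y = λ·(15 - 20) - 17 ≡ 22. → (20, 22)

(20, 22)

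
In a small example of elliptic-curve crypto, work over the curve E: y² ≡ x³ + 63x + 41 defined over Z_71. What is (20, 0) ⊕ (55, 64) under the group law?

(50, 6)

(20, 0) + (55, 64). λ = (64 - 0)/(55 - 20) ≡ 64/35 mod 71. 35⁻¹ ≡ 69 (mod 71), so λ ≡ 14.
  x = λ² - 20 - 55 = 196 - 75 ≡ 50; y = λ·(20 - 50) - 0 ≡ 6. → (50, 6)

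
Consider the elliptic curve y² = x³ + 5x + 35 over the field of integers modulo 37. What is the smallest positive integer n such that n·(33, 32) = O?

8

2P: tangent at (33, 32): λ = (3·33² + 5)/(2·32) ≡ 16/27. 27⁻¹ ≡ 11 (mod 37) since 27·11 = 297 ≡ 1, so λ ≡ 16·11 ≡ 28.
  x = λ² - 33 - 33 = 784 - 66 ≡ 15; y = λ·(33 - 15) - 32 ≡ 28. → (15, 28)
3P: (15, 28) + (33, 32). λ = (32 - 28)/(33 - 15) ≡ 4/18 mod 37. 18⁻¹ ≡ 35 (mod 37) since 18·35 = 630 ≡ 1, so λ ≡ 29.
  x = λ² - 15 - 33 = 841 - 48 ≡ 16; y = λ·(15 - 16) - 28 ≡ 17. → (16, 17)
4P: (16, 17) + (33, 32). λ = (32 - 17)/(33 - 16) ≡ 15/17 mod 37. 17⁻¹ ≡ 24 (mod 37), so λ ≡ 27.
  x = λ² - 16 - 33 = 729 - 49 ≡ 14; y = λ·(16 - 14) - 17 ≡ 0. → (14, 0)
5P: (14, 0) + (33, 32). λ = (32 - 0)/(33 - 14) ≡ 32/19 mod 37. 19⁻¹ ≡ 2 (mod 37), so λ ≡ 27.
  x = λ² - 14 - 33 = 729 - 47 ≡ 16; y = λ·(14 - 16) - 0 ≡ 20. → (16, 20)
6P: (16, 20) + (33, 32). λ = (32 - 20)/(33 - 16) ≡ 12/17 mod 37. 17⁻¹ ≡ 24 (mod 37), so λ ≡ 29.
  x = λ² - 16 - 33 = 841 - 49 ≡ 15; y = λ·(16 - 15) - 20 ≡ 9. → (15, 9)
7P: (15, 9) + (33, 32). λ = (32 - 9)/(33 - 15) ≡ 23/18 mod 37. 18⁻¹ ≡ 35 (mod 37) since 18·35 = 630 ≡ 1, so λ ≡ 28.
  x = λ² - 15 - 33 = 784 - 48 ≡ 33; y = λ·(15 - 33) - 9 ≡ 5. → (33, 5)
8P: (33, 5) + (33, 32): same x and y₁ ≡ -y₂, so the sum is O.
8P = O, so the order is 8.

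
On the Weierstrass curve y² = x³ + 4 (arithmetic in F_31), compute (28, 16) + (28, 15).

O

The two points share x = 28 and their y-coordinates satisfy 16 + 15 ≡ 0 (mod 31), so they are inverses. Their sum is O.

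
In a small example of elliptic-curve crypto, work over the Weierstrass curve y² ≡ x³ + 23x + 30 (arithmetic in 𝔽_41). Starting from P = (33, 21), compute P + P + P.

Repeated addition: build up to 3P.
2P: tangent at (33, 21): λ = (3·33² + 23)/(2·21) ≡ 10/1. 1⁻¹ ≡ 1 (mod 41), so λ ≡ 10·1 ≡ 10.
  x = λ² - 33 - 33 = 100 - 66 ≡ 34; y = λ·(33 - 34) - 21 ≡ 10. → (34, 10)
3P: (34, 10) + (33, 21). λ = (21 - 10)/(33 - 34) ≡ 11/40 mod 41. 40⁻¹ ≡ 40 (mod 41) since 40·40 = 1600 ≡ 1, so λ ≡ 30.
  x = λ² - 34 - 33 = 900 - 67 ≡ 13; y = λ·(34 - 13) - 10 ≡ 5. → (13, 5)

(13, 5)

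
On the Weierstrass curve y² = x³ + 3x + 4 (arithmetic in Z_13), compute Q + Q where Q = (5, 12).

tangent at (5, 12): λ = (3·5² + 3)/(2·12) ≡ 0/11. 11⁻¹ ≡ 6 (mod 13) since 11·6 = 66 ≡ 1, so λ ≡ 0·6 ≡ 0.
  x = λ² - 5 - 5 = 0 - 10 ≡ 3; y = λ·(5 - 3) - 12 ≡ 1. → (3, 1)

(3, 1)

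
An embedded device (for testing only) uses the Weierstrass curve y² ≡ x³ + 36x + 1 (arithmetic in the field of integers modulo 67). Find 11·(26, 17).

Write Q = (26, 17).
Double-and-add on 11 = (1011)₂. Start with Q = (26, 17) for the leading 1-bit.
double: tangent at (26, 17): λ = (3·26² + 36)/(2·17) ≡ 54/34. 34⁻¹ ≡ 2 (mod 67) since 34·2 = 68 ≡ 1, so λ ≡ 54·2 ≡ 41.
  x = λ² - 26 - 26 = 1681 - 52 ≡ 21; y = λ·(26 - 21) - 17 ≡ 54. → (21, 54)
double: tangent at (21, 54): λ = (3·21² + 36)/(2·54) ≡ 19/41. 41⁻¹ ≡ 18 (mod 67), so λ ≡ 19·18 ≡ 7.
  x = λ² - 21 - 21 = 49 - 42 ≡ 7; y = λ·(21 - 7) - 54 ≡ 44. → (7, 44)
add Q: (7, 44) + (26, 17). λ = (17 - 44)/(26 - 7) ≡ 40/19 mod 67. 19⁻¹ ≡ 60 (mod 67), so λ ≡ 55.
  x = λ² - 7 - 26 = 3025 - 33 ≡ 44; y = λ·(7 - 44) - 44 ≡ 65. → (44, 65)
double: tangent at (44, 65): λ = (3·44² + 36)/(2·65) ≡ 15/63. 63⁻¹ ≡ 50 (mod 67) since 63·50 = 3150 ≡ 1, so λ ≡ 15·50 ≡ 13.
  x = λ² - 44 - 44 = 169 - 88 ≡ 14; y = λ·(44 - 14) - 65 ≡ 57. → (14, 57)
add Q: (14, 57) + (26, 17). λ = (17 - 57)/(26 - 14) ≡ 27/12 mod 67. 12⁻¹ ≡ 28 (mod 67) since 12·28 = 336 ≡ 1, so λ ≡ 19.
  x = λ² - 14 - 26 = 361 - 40 ≡ 53; y = λ·(14 - 53) - 57 ≡ 6. → (53, 6)

(53, 6)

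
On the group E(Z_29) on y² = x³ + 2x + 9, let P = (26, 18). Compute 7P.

Repeated addition: build up to 7P.
2P: tangent at (26, 18): λ = (3·26² + 2)/(2·18) ≡ 0/7. 7⁻¹ ≡ 25 (mod 29) since 7·25 = 175 ≡ 1, so λ ≡ 0·25 ≡ 0.
  x = λ² - 26 - 26 = 0 - 52 ≡ 6; y = λ·(26 - 6) - 18 ≡ 11. → (6, 11)
3P: (6, 11) + (26, 18). λ = (18 - 11)/(26 - 6) ≡ 7/20 mod 29. 20⁻¹ ≡ 16 (mod 29) since 20·16 = 320 ≡ 1, so λ ≡ 25.
  x = λ² - 6 - 26 = 625 - 32 ≡ 13; y = λ·(6 - 13) - 11 ≡ 17. → (13, 17)
4P: (13, 17) + (26, 18). λ = (18 - 17)/(26 - 13) ≡ 1/13 mod 29. 13⁻¹ ≡ 9 (mod 29) since 13·9 = 117 ≡ 1, so λ ≡ 9.
  x = λ² - 13 - 26 = 81 - 39 ≡ 13; y = λ·(13 - 13) - 17 ≡ 12. → (13, 12)
5P: (13, 12) + (26, 18). λ = (18 - 12)/(26 - 13) ≡ 6/13 mod 29. 13⁻¹ ≡ 9 (mod 29), so λ ≡ 25.
  x = λ² - 13 - 26 = 625 - 39 ≡ 6; y = λ·(13 - 6) - 12 ≡ 18. → (6, 18)
6P: (6, 18) + (26, 18). λ = (18 - 18)/(26 - 6) ≡ 0/20 mod 29. 20⁻¹ ≡ 16 (mod 29), so λ ≡ 0.
  x = λ² - 6 - 26 = 0 - 32 ≡ 26; y = λ·(6 - 26) - 18 ≡ 11. → (26, 11)
7P: (26, 11) + (26, 18): same x and y₁ ≡ -y₂, so the sum is O.

O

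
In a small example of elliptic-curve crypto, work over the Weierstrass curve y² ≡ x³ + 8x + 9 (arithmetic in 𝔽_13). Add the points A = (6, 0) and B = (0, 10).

(4, 1)

(6, 0) + (0, 10). λ = (10 - 0)/(0 - 6) ≡ 10/7 mod 13. 7⁻¹ ≡ 2 (mod 13), so λ ≡ 7.
  x = λ² - 6 - 0 = 49 - 6 ≡ 4; y = λ·(6 - 4) - 0 ≡ 1. → (4, 1)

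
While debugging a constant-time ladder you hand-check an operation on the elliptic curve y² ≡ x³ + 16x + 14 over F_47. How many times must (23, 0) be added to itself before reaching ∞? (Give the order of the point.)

2

2P: (23, 0) + (23, 0): same x and y₁ ≡ -y₂, so the sum is ∞.
2P = ∞, so the order is 2.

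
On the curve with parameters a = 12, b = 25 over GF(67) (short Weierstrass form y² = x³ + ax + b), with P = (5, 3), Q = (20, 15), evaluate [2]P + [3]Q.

First 2P:
Repeated addition: build up to 2P.
2P: tangent at (5, 3): λ = (3·5² + 12)/(2·3) ≡ 20/6. 6⁻¹ ≡ 56 (mod 67), so λ ≡ 20·56 ≡ 48.
  x = λ² - 5 - 5 = 2304 - 10 ≡ 16; y = λ·(5 - 16) - 3 ≡ 5. → (16, 5)
2P = (16, 5).
Next 3Q:
Repeated addition: build up to 3Q.
2Q: tangent at (20, 15): λ = (3·20² + 12)/(2·15) ≡ 6/30. 30⁻¹ ≡ 38 (mod 67), so λ ≡ 6·38 ≡ 27.
  x = λ² - 20 - 20 = 729 - 40 ≡ 19; y = λ·(20 - 19) - 15 ≡ 12. → (19, 12)
3Q: (19, 12) + (20, 15). λ = (15 - 12)/(20 - 19) ≡ 3/1 mod 67. 1⁻¹ ≡ 1 (mod 67) since 1·1 = 1 ≡ 1, so λ ≡ 3.
  x = λ² - 19 - 20 = 9 - 39 ≡ 37; y = λ·(19 - 37) - 12 ≡ 1. → (37, 1)
3Q = (37, 1).
Finally 2P + 3Q:
(16, 5) + (37, 1). λ = (1 - 5)/(37 - 16) ≡ 63/21 mod 67. 21⁻¹ ≡ 16 (mod 67), so λ ≡ 3.
  x = λ² - 16 - 37 = 9 - 53 ≡ 23; y = λ·(16 - 23) - 5 ≡ 41. → (23, 41)

(23, 41)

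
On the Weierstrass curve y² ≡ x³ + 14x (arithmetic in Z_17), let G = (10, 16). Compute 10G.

Double-and-add on 10 = (1010)₂. Start with G = (10, 16) for the leading 1-bit.
double: tangent at (10, 16): λ = (3·10² + 14)/(2·16) ≡ 8/15. 15⁻¹ ≡ 8 (mod 17), so λ ≡ 8·8 ≡ 13.
  x = λ² - 10 - 10 = 169 - 20 ≡ 13; y = λ·(10 - 13) - 16 ≡ 13. → (13, 13)
double: tangent at (13, 13): λ = (3·13² + 14)/(2·13) ≡ 11/9. 9⁻¹ ≡ 2 (mod 17), so λ ≡ 11·2 ≡ 5.
  x = λ² - 13 - 13 = 25 - 26 ≡ 16; y = λ·(13 - 16) - 13 ≡ 6. → (16, 6)
add G: (16, 6) + (10, 16). λ = (16 - 6)/(10 - 16) ≡ 10/11 mod 17. 11⁻¹ ≡ 14 (mod 17) since 11·14 = 154 ≡ 1, so λ ≡ 4.
  x = λ² - 16 - 10 = 16 - 26 ≡ 7; y = λ·(16 - 7) - 6 ≡ 13. → (7, 13)
double: tangent at (7, 13): λ = (3·7² + 14)/(2·13) ≡ 8/9. 9⁻¹ ≡ 2 (mod 17), so λ ≡ 8·2 ≡ 16.
  x = λ² - 7 - 7 = 256 - 14 ≡ 4; y = λ·(7 - 4) - 13 ≡ 1. → (4, 1)

(4, 1)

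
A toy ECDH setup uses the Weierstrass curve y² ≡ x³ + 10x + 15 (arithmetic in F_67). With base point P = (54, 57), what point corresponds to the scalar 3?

Repeated addition: build up to 3P.
2P: tangent at (54, 57): λ = (3·54² + 10)/(2·57) ≡ 48/47. 47⁻¹ ≡ 10 (mod 67), so λ ≡ 48·10 ≡ 11.
  x = λ² - 54 - 54 = 121 - 108 ≡ 13; y = λ·(54 - 13) - 57 ≡ 59. → (13, 59)
3P: (13, 59) + (54, 57). λ = (57 - 59)/(54 - 13) ≡ 65/41 mod 67. 41⁻¹ ≡ 18 (mod 67), so λ ≡ 31.
  x = λ² - 13 - 54 = 961 - 67 ≡ 23; y = λ·(13 - 23) - 59 ≡ 33. → (23, 33)

(23, 33)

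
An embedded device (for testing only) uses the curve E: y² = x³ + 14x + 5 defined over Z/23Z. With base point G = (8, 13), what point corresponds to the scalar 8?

Repeated addition: build up to 8G.
2G: tangent at (8, 13): λ = (3·8² + 14)/(2·13) ≡ 22/3. 3⁻¹ ≡ 8 (mod 23), so λ ≡ 22·8 ≡ 15.
  x = λ² - 8 - 8 = 225 - 16 ≡ 2; y = λ·(8 - 2) - 13 ≡ 8. → (2, 8)
3G: (2, 8) + (8, 13). λ = (13 - 8)/(8 - 2) ≡ 5/6 mod 23. 6⁻¹ ≡ 4 (mod 23) since 6·4 = 24 ≡ 1, so λ ≡ 20.
  x = λ² - 2 - 8 = 400 - 10 ≡ 22; y = λ·(2 - 22) - 8 ≡ 6. → (22, 6)
4G: (22, 6) + (8, 13). λ = (13 - 6)/(8 - 22) ≡ 7/9 mod 23. 9⁻¹ ≡ 18 (mod 23), so λ ≡ 11.
  x = λ² - 22 - 8 = 121 - 30 ≡ 22; y = λ·(22 - 22) - 6 ≡ 17. → (22, 17)
5G: (22, 17) + (8, 13). λ = (13 - 17)/(8 - 22) ≡ 19/9 mod 23. 9⁻¹ ≡ 18 (mod 23), so λ ≡ 20.
  x = λ² - 22 - 8 = 400 - 30 ≡ 2; y = λ·(22 - 2) - 17 ≡ 15. → (2, 15)
6G: (2, 15) + (8, 13). λ = (13 - 15)/(8 - 2) ≡ 21/6 mod 23. 6⁻¹ ≡ 4 (mod 23), so λ ≡ 15.
  x = λ² - 2 - 8 = 225 - 10 ≡ 8; y = λ·(2 - 8) - 15 ≡ 10. → (8, 10)
7G: (8, 10) + (8, 13): same x and y₁ ≡ -y₂, so the sum is O.
8G: O + (8, 13) = (8, 13) (identity).

(8, 13)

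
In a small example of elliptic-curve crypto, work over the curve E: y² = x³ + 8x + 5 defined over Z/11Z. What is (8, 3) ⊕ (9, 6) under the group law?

(3, 1)

(8, 3) + (9, 6). λ = (6 - 3)/(9 - 8) ≡ 3/1 mod 11. 1⁻¹ ≡ 1 (mod 11), so λ ≡ 3.
  x = λ² - 8 - 9 = 9 - 17 ≡ 3; y = λ·(8 - 3) - 3 ≡ 1. → (3, 1)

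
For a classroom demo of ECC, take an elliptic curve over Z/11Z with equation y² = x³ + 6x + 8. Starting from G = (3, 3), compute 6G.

(1, 9)

Double-and-add on 6 = (110)₂. Start with G = (3, 3) for the leading 1-bit.
double: tangent at (3, 3): λ = (3·3² + 6)/(2·3) ≡ 0/6. 6⁻¹ ≡ 2 (mod 11), so λ ≡ 0·2 ≡ 0.
  x = λ² - 3 - 3 = 0 - 6 ≡ 5; y = λ·(3 - 5) - 3 ≡ 8. → (5, 8)
add G: (5, 8) + (3, 3). λ = (3 - 8)/(3 - 5) ≡ 6/9 mod 11. 9⁻¹ ≡ 5 (mod 11), so λ ≡ 8.
  x = λ² - 5 - 3 = 64 - 8 ≡ 1; y = λ·(5 - 1) - 8 ≡ 2. → (1, 2)
double: tangent at (1, 2): λ = (3·1² + 6)/(2·2) ≡ 9/4. 4⁻¹ ≡ 3 (mod 11), so λ ≡ 9·3 ≡ 5.
  x = λ² - 1 - 1 = 25 - 2 ≡ 1; y = λ·(1 - 1) - 2 ≡ 9. → (1, 9)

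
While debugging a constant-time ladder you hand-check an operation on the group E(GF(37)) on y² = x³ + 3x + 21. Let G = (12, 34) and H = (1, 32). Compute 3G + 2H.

First 3G:
Repeated addition: build up to 3G.
2G: tangent at (12, 34): λ = (3·12² + 3)/(2·34) ≡ 28/31. 31⁻¹ ≡ 6 (mod 37) since 31·6 = 186 ≡ 1, so λ ≡ 28·6 ≡ 20.
  x = λ² - 12 - 12 = 400 - 24 ≡ 6; y = λ·(12 - 6) - 34 ≡ 12. → (6, 12)
3G: (6, 12) + (12, 34). λ = (34 - 12)/(12 - 6) ≡ 22/6 mod 37. 6⁻¹ ≡ 31 (mod 37) since 6·31 = 186 ≡ 1, so λ ≡ 16.
  x = λ² - 6 - 12 = 256 - 18 ≡ 16; y = λ·(6 - 16) - 12 ≡ 13. → (16, 13)
3G = (16, 13).
Next 2H:
Repeated addition: build up to 2H.
2H: tangent at (1, 32): λ = (3·1² + 3)/(2·32) ≡ 6/27. 27⁻¹ ≡ 11 (mod 37) since 27·11 = 297 ≡ 1, so λ ≡ 6·11 ≡ 29.
  x = λ² - 1 - 1 = 841 - 2 ≡ 25; y = λ·(1 - 25) - 32 ≡ 12. → (25, 12)
2H = (25, 12).
Finally 3G + 2H:
(16, 13) + (25, 12). λ = (12 - 13)/(25 - 16) ≡ 36/9 mod 37. 9⁻¹ ≡ 33 (mod 37), so λ ≡ 4.
  x = λ² - 16 - 25 = 16 - 41 ≡ 12; y = λ·(16 - 12) - 13 ≡ 3. → (12, 3)

(12, 3)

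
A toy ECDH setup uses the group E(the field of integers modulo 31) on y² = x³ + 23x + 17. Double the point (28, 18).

tangent at (28, 18): λ = (3·28² + 23)/(2·18) ≡ 19/5. 5⁻¹ ≡ 25 (mod 31), so λ ≡ 19·25 ≡ 10.
  x = λ² - 28 - 28 = 100 - 56 ≡ 13; y = λ·(28 - 13) - 18 ≡ 8. → (13, 8)

(13, 8)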